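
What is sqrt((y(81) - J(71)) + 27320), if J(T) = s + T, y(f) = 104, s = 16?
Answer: sqrt(27337) ≈ 165.34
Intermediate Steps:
J(T) = 16 + T
sqrt((y(81) - J(71)) + 27320) = sqrt((104 - (16 + 71)) + 27320) = sqrt((104 - 1*87) + 27320) = sqrt((104 - 87) + 27320) = sqrt(17 + 27320) = sqrt(27337)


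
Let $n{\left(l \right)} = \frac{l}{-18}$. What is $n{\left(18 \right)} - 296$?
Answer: $-297$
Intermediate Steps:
$n{\left(l \right)} = - \frac{l}{18}$ ($n{\left(l \right)} = l \left(- \frac{1}{18}\right) = - \frac{l}{18}$)
$n{\left(18 \right)} - 296 = \left(- \frac{1}{18}\right) 18 - 296 = -1 - 296 = -297$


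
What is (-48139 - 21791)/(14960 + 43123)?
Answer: -23310/19361 ≈ -1.2040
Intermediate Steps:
(-48139 - 21791)/(14960 + 43123) = -69930/58083 = -69930*1/58083 = -23310/19361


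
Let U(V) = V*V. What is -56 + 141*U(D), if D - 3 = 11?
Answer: 27580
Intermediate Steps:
D = 14 (D = 3 + 11 = 14)
U(V) = V**2
-56 + 141*U(D) = -56 + 141*14**2 = -56 + 141*196 = -56 + 27636 = 27580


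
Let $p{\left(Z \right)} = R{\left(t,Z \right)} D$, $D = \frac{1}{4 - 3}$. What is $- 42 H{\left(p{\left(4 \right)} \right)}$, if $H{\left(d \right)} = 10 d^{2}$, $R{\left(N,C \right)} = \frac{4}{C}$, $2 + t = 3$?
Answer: $-420$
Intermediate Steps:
$t = 1$ ($t = -2 + 3 = 1$)
$D = 1$ ($D = 1^{-1} = 1$)
$p{\left(Z \right)} = \frac{4}{Z}$ ($p{\left(Z \right)} = \frac{4}{Z} 1 = \frac{4}{Z}$)
$- 42 H{\left(p{\left(4 \right)} \right)} = - 42 \cdot 10 \left(\frac{4}{4}\right)^{2} = - 42 \cdot 10 \left(4 \cdot \frac{1}{4}\right)^{2} = - 42 \cdot 10 \cdot 1^{2} = - 42 \cdot 10 \cdot 1 = \left(-42\right) 10 = -420$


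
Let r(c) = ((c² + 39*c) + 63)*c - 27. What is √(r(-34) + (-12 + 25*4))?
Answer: 3*√411 ≈ 60.819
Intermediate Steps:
r(c) = -27 + c*(63 + c² + 39*c) (r(c) = (63 + c² + 39*c)*c - 27 = c*(63 + c² + 39*c) - 27 = -27 + c*(63 + c² + 39*c))
√(r(-34) + (-12 + 25*4)) = √((-27 + (-34)³ + 39*(-34)² + 63*(-34)) + (-12 + 25*4)) = √((-27 - 39304 + 39*1156 - 2142) + (-12 + 100)) = √((-27 - 39304 + 45084 - 2142) + 88) = √(3611 + 88) = √3699 = 3*√411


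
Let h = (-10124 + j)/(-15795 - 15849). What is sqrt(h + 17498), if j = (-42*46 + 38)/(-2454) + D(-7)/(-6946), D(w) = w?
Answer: sqrt(3928192635108193037891522)/14982980436 ≈ 132.28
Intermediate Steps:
j = 6586451/8522742 (j = (-42*46 + 38)/(-2454) - 7/(-6946) = (-1932 + 38)*(-1/2454) - 7*(-1/6946) = -1894*(-1/2454) + 7/6946 = 947/1227 + 7/6946 = 6586451/8522742 ≈ 0.77281)
h = 86277653557/269693647848 (h = (-10124 + 6586451/8522742)/(-15795 - 15849) = -86277653557/8522742/(-31644) = -86277653557/8522742*(-1/31644) = 86277653557/269693647848 ≈ 0.31991)
sqrt(h + 17498) = sqrt(86277653557/269693647848 + 17498) = sqrt(4719185727697861/269693647848) = sqrt(3928192635108193037891522)/14982980436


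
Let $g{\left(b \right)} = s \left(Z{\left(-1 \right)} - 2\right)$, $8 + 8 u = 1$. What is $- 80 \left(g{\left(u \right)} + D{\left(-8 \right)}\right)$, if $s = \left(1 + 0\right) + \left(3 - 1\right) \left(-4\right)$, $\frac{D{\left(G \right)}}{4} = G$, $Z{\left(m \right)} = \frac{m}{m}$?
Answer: $2000$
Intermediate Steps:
$u = - \frac{7}{8}$ ($u = -1 + \frac{1}{8} \cdot 1 = -1 + \frac{1}{8} = - \frac{7}{8} \approx -0.875$)
$Z{\left(m \right)} = 1$
$D{\left(G \right)} = 4 G$
$s = -7$ ($s = 1 + 2 \left(-4\right) = 1 - 8 = -7$)
$g{\left(b \right)} = 7$ ($g{\left(b \right)} = - 7 \left(1 - 2\right) = \left(-7\right) \left(-1\right) = 7$)
$- 80 \left(g{\left(u \right)} + D{\left(-8 \right)}\right) = - 80 \left(7 + 4 \left(-8\right)\right) = - 80 \left(7 - 32\right) = \left(-80\right) \left(-25\right) = 2000$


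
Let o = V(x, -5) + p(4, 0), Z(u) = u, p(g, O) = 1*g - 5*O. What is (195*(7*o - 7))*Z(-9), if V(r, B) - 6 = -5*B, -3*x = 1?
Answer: -417690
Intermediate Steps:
p(g, O) = g - 5*O
x = -1/3 (x = -1/3*1 = -1/3 ≈ -0.33333)
V(r, B) = 6 - 5*B
o = 35 (o = (6 - 5*(-5)) + (4 - 5*0) = (6 + 25) + (4 + 0) = 31 + 4 = 35)
(195*(7*o - 7))*Z(-9) = (195*(7*35 - 7))*(-9) = (195*(245 - 7))*(-9) = (195*238)*(-9) = 46410*(-9) = -417690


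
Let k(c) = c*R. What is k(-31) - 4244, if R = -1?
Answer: -4213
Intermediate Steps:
k(c) = -c (k(c) = c*(-1) = -c)
k(-31) - 4244 = -1*(-31) - 4244 = 31 - 4244 = -4213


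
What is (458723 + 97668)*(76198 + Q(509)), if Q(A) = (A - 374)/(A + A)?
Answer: 43159082396309/1018 ≈ 4.2396e+10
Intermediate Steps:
Q(A) = (-374 + A)/(2*A) (Q(A) = (-374 + A)/((2*A)) = (-374 + A)*(1/(2*A)) = (-374 + A)/(2*A))
(458723 + 97668)*(76198 + Q(509)) = (458723 + 97668)*(76198 + (½)*(-374 + 509)/509) = 556391*(76198 + (½)*(1/509)*135) = 556391*(76198 + 135/1018) = 556391*(77569699/1018) = 43159082396309/1018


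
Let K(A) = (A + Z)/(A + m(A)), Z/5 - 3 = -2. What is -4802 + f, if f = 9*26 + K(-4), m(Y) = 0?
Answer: -18273/4 ≈ -4568.3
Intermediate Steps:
Z = 5 (Z = 15 + 5*(-2) = 15 - 10 = 5)
K(A) = (5 + A)/A (K(A) = (A + 5)/(A + 0) = (5 + A)/A)
f = 935/4 (f = 9*26 + (5 - 4)/(-4) = 234 - 1/4*1 = 234 - 1/4 = 935/4 ≈ 233.75)
-4802 + f = -4802 + 935/4 = -18273/4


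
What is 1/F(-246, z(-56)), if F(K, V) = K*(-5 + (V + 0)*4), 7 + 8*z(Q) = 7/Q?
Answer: 8/16851 ≈ 0.00047475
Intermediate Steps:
z(Q) = -7/8 + 7/(8*Q) (z(Q) = -7/8 + (7/Q)/8 = -7/8 + 7/(8*Q))
F(K, V) = K*(-5 + 4*V) (F(K, V) = K*(-5 + V*4) = K*(-5 + 4*V))
1/F(-246, z(-56)) = 1/(-246*(-5 + 4*((7/8)*(1 - 1*(-56))/(-56)))) = 1/(-246*(-5 + 4*((7/8)*(-1/56)*(1 + 56)))) = 1/(-246*(-5 + 4*((7/8)*(-1/56)*57))) = 1/(-246*(-5 + 4*(-57/64))) = 1/(-246*(-5 - 57/16)) = 1/(-246*(-137/16)) = 1/(16851/8) = 8/16851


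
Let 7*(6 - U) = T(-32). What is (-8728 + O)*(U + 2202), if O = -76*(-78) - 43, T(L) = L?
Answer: -44032384/7 ≈ -6.2903e+6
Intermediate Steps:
U = 74/7 (U = 6 - ⅐*(-32) = 6 + 32/7 = 74/7 ≈ 10.571)
O = 5885 (O = 5928 - 43 = 5885)
(-8728 + O)*(U + 2202) = (-8728 + 5885)*(74/7 + 2202) = -2843*15488/7 = -44032384/7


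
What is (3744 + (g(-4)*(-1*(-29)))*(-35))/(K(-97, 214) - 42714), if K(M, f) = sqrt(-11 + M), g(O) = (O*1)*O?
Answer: 1235542/4223347 + 1562*I*sqrt(3)/38010123 ≈ 0.29255 + 7.1177e-5*I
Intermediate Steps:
g(O) = O**2 (g(O) = O*O = O**2)
(3744 + (g(-4)*(-1*(-29)))*(-35))/(K(-97, 214) - 42714) = (3744 + ((-4)**2*(-1*(-29)))*(-35))/(sqrt(-11 - 97) - 42714) = (3744 + (16*29)*(-35))/(sqrt(-108) - 42714) = (3744 + 464*(-35))/(6*I*sqrt(3) - 42714) = (3744 - 16240)/(-42714 + 6*I*sqrt(3)) = -12496/(-42714 + 6*I*sqrt(3))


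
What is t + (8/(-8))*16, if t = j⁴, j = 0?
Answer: -16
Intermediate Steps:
t = 0 (t = 0⁴ = 0)
t + (8/(-8))*16 = 0 + (8/(-8))*16 = 0 + (8*(-⅛))*16 = 0 - 1*16 = 0 - 16 = -16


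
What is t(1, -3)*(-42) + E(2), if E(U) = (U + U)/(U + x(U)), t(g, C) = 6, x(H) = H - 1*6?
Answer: -254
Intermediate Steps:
x(H) = -6 + H (x(H) = H - 6 = -6 + H)
E(U) = 2*U/(-6 + 2*U) (E(U) = (U + U)/(U + (-6 + U)) = (2*U)/(-6 + 2*U) = 2*U/(-6 + 2*U))
t(1, -3)*(-42) + E(2) = 6*(-42) + 2/(-3 + 2) = -252 + 2/(-1) = -252 + 2*(-1) = -252 - 2 = -254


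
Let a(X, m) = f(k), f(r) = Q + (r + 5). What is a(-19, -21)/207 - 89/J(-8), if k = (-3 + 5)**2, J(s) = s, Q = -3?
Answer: 6157/552 ≈ 11.154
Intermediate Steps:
k = 4 (k = 2**2 = 4)
f(r) = 2 + r (f(r) = -3 + (r + 5) = -3 + (5 + r) = 2 + r)
a(X, m) = 6 (a(X, m) = 2 + 4 = 6)
a(-19, -21)/207 - 89/J(-8) = 6/207 - 89/(-8) = 6*(1/207) - 89*(-1/8) = 2/69 + 89/8 = 6157/552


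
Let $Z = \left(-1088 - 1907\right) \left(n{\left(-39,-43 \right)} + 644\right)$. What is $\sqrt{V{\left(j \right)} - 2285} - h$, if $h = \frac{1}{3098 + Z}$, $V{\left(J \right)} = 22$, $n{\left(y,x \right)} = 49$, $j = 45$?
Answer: $\frac{1}{2072437} + i \sqrt{2263} \approx 4.8252 \cdot 10^{-7} + 47.571 i$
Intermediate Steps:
$Z = -2075535$ ($Z = \left(-1088 - 1907\right) \left(49 + 644\right) = \left(-2995\right) 693 = -2075535$)
$h = - \frac{1}{2072437}$ ($h = \frac{1}{3098 - 2075535} = \frac{1}{-2072437} = - \frac{1}{2072437} \approx -4.8252 \cdot 10^{-7}$)
$\sqrt{V{\left(j \right)} - 2285} - h = \sqrt{22 - 2285} - - \frac{1}{2072437} = \sqrt{-2263} + \frac{1}{2072437} = i \sqrt{2263} + \frac{1}{2072437} = \frac{1}{2072437} + i \sqrt{2263}$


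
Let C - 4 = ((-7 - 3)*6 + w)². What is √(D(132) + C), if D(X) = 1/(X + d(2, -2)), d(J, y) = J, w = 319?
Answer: √1204578394/134 ≈ 259.01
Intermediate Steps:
D(X) = 1/(2 + X) (D(X) = 1/(X + 2) = 1/(2 + X))
C = 67085 (C = 4 + ((-7 - 3)*6 + 319)² = 4 + (-10*6 + 319)² = 4 + (-60 + 319)² = 4 + 259² = 4 + 67081 = 67085)
√(D(132) + C) = √(1/(2 + 132) + 67085) = √(1/134 + 67085) = √(8989391/134) = √1204578394/134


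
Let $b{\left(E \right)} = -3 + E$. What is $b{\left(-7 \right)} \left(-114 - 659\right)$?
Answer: $7730$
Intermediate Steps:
$b{\left(-7 \right)} \left(-114 - 659\right) = \left(-3 - 7\right) \left(-114 - 659\right) = - 10 \left(-114 - 659\right) = \left(-10\right) \left(-773\right) = 7730$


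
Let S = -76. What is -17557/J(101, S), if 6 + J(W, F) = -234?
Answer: 17557/240 ≈ 73.154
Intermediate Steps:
J(W, F) = -240 (J(W, F) = -6 - 234 = -240)
-17557/J(101, S) = -17557/(-240) = -17557*(-1/240) = 17557/240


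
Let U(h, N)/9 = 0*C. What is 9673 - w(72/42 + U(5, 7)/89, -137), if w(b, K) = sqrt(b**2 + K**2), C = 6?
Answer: 9673 - 5*sqrt(36793)/7 ≈ 9536.0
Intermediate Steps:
U(h, N) = 0 (U(h, N) = 9*(0*6) = 9*0 = 0)
w(b, K) = sqrt(K**2 + b**2)
9673 - w(72/42 + U(5, 7)/89, -137) = 9673 - sqrt((-137)**2 + (72/42 + 0/89)**2) = 9673 - sqrt(18769 + (72*(1/42) + 0*(1/89))**2) = 9673 - sqrt(18769 + (12/7 + 0)**2) = 9673 - sqrt(18769 + (12/7)**2) = 9673 - sqrt(18769 + 144/49) = 9673 - sqrt(919825/49) = 9673 - 5*sqrt(36793)/7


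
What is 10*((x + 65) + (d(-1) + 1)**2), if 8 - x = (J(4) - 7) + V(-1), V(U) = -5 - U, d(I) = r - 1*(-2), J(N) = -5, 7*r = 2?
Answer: 48900/49 ≈ 997.96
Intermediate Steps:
r = 2/7 (r = (1/7)*2 = 2/7 ≈ 0.28571)
d(I) = 16/7 (d(I) = 2/7 - 1*(-2) = 2/7 + 2 = 16/7)
x = 24 (x = 8 - ((-5 - 7) + (-5 - 1*(-1))) = 8 - (-12 + (-5 + 1)) = 8 - (-12 - 4) = 8 - 1*(-16) = 8 + 16 = 24)
10*((x + 65) + (d(-1) + 1)**2) = 10*((24 + 65) + (16/7 + 1)**2) = 10*(89 + (23/7)**2) = 10*(89 + 529/49) = 10*(4890/49) = 48900/49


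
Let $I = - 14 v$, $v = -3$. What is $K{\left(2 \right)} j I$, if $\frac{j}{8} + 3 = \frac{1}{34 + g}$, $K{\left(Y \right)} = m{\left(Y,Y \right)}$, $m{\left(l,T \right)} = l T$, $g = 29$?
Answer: $- \frac{12032}{3} \approx -4010.7$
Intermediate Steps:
$m{\left(l,T \right)} = T l$
$K{\left(Y \right)} = Y^{2}$ ($K{\left(Y \right)} = Y Y = Y^{2}$)
$j = - \frac{1504}{63}$ ($j = -24 + \frac{8}{34 + 29} = -24 + \frac{8}{63} = - \frac{1504}{63} \approx -23.873$)
$I = 42$ ($I = \left(-14\right) \left(-3\right) = 42$)
$K{\left(2 \right)} j I = 2^{2} \left(- \frac{1504}{63}\right) 42 = 4 \left(- \frac{1504}{63}\right) 42 = \left(- \frac{6016}{63}\right) 42 = - \frac{12032}{3}$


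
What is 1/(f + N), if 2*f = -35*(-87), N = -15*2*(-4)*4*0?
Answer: 2/3045 ≈ 0.00065681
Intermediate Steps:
N = 0 (N = -(-120)*4*0 = -15*(-32)*0 = 480*0 = 0)
f = 3045/2 (f = (-35*(-87))/2 = (½)*3045 = 3045/2 ≈ 1522.5)
1/(f + N) = 1/(3045/2 + 0) = 1/(3045/2) = 2/3045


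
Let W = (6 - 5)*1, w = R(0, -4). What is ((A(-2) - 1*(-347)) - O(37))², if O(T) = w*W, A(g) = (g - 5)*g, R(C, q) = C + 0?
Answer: 130321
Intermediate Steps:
R(C, q) = C
w = 0
W = 1 (W = 1*1 = 1)
A(g) = g*(-5 + g) (A(g) = (-5 + g)*g = g*(-5 + g))
O(T) = 0 (O(T) = 0*1 = 0)
((A(-2) - 1*(-347)) - O(37))² = ((-2*(-5 - 2) - 1*(-347)) - 1*0)² = ((-2*(-7) + 347) + 0)² = ((14 + 347) + 0)² = (361 + 0)² = 361² = 130321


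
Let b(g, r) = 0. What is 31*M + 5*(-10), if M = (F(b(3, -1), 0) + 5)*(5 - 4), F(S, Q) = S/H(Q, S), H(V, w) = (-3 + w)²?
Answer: 105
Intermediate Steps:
F(S, Q) = S/(-3 + S)² (F(S, Q) = S/((-3 + S)²) = S/(-3 + S)²)
M = 5 (M = (0/(-3 + 0)² + 5)*(5 - 4) = (0/(-3)² + 5)*1 = (0*(⅑) + 5)*1 = (0 + 5)*1 = 5*1 = 5)
31*M + 5*(-10) = 31*5 + 5*(-10) = 155 - 50 = 105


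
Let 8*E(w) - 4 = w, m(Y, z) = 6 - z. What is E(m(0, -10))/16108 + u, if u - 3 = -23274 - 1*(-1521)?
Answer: -700697995/32216 ≈ -21750.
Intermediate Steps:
u = -21750 (u = 3 + (-23274 - 1*(-1521)) = 3 + (-23274 + 1521) = 3 - 21753 = -21750)
E(w) = 1/2 + w/8
E(m(0, -10))/16108 + u = (1/2 + (6 - 1*(-10))/8)/16108 - 21750 = (1/2 + (6 + 10)/8)*(1/16108) - 21750 = (1/2 + (1/8)*16)*(1/16108) - 21750 = (1/2 + 2)*(1/16108) - 21750 = (5/2)*(1/16108) - 21750 = 5/32216 - 21750 = -700697995/32216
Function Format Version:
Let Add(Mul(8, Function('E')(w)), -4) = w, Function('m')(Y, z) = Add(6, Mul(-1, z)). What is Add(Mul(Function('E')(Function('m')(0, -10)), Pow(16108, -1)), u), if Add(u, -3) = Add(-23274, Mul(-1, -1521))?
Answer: Rational(-700697995, 32216) ≈ -21750.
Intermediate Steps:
u = -21750 (u = Add(3, Add(-23274, Mul(-1, -1521))) = Add(3, Add(-23274, 1521)) = Add(3, -21753) = -21750)
Function('E')(w) = Add(Rational(1, 2), Mul(Rational(1, 8), w))
Add(Mul(Function('E')(Function('m')(0, -10)), Pow(16108, -1)), u) = Add(Mul(Add(Rational(1, 2), Mul(Rational(1, 8), Add(6, Mul(-1, -10)))), Pow(16108, -1)), -21750) = Add(Mul(Add(Rational(1, 2), Mul(Rational(1, 8), Add(6, 10))), Rational(1, 16108)), -21750) = Add(Mul(Add(Rational(1, 2), Mul(Rational(1, 8), 16)), Rational(1, 16108)), -21750) = Add(Mul(Add(Rational(1, 2), 2), Rational(1, 16108)), -21750) = Add(Mul(Rational(5, 2), Rational(1, 16108)), -21750) = Add(Rational(5, 32216), -21750) = Rational(-700697995, 32216)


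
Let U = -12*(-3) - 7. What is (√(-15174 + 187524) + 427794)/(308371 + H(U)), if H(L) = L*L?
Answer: 213897/154606 + 15*√766/309212 ≈ 1.3848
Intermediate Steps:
U = 29 (U = 36 - 7 = 29)
H(L) = L²
(√(-15174 + 187524) + 427794)/(308371 + H(U)) = (√(-15174 + 187524) + 427794)/(308371 + 29²) = (√172350 + 427794)/(308371 + 841) = (15*√766 + 427794)/309212 = (427794 + 15*√766)*(1/309212) = 213897/154606 + 15*√766/309212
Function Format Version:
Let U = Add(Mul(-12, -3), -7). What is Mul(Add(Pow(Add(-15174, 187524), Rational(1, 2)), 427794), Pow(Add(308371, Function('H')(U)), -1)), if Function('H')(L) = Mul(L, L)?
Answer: Add(Rational(213897, 154606), Mul(Rational(15, 309212), Pow(766, Rational(1, 2)))) ≈ 1.3848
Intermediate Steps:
U = 29 (U = Add(36, -7) = 29)
Function('H')(L) = Pow(L, 2)
Mul(Add(Pow(Add(-15174, 187524), Rational(1, 2)), 427794), Pow(Add(308371, Function('H')(U)), -1)) = Mul(Add(Pow(Add(-15174, 187524), Rational(1, 2)), 427794), Pow(Add(308371, Pow(29, 2)), -1)) = Mul(Add(Pow(172350, Rational(1, 2)), 427794), Pow(Add(308371, 841), -1)) = Mul(Add(Mul(15, Pow(766, Rational(1, 2))), 427794), Pow(309212, -1)) = Mul(Add(427794, Mul(15, Pow(766, Rational(1, 2)))), Rational(1, 309212)) = Add(Rational(213897, 154606), Mul(Rational(15, 309212), Pow(766, Rational(1, 2))))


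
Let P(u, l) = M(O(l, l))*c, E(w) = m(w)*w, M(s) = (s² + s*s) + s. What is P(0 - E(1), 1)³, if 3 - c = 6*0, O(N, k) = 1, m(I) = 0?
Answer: 729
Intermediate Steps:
M(s) = s + 2*s² (M(s) = (s² + s²) + s = 2*s² + s = s + 2*s²)
E(w) = 0 (E(w) = 0*w = 0)
c = 3 (c = 3 - 6*0 = 3 - 1*0 = 3 + 0 = 3)
P(u, l) = 9 (P(u, l) = (1*(1 + 2*1))*3 = (1*(1 + 2))*3 = (1*3)*3 = 3*3 = 9)
P(0 - E(1), 1)³ = 9³ = 729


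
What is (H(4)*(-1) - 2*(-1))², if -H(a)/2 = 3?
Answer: 64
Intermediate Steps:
H(a) = -6 (H(a) = -2*3 = -6)
(H(4)*(-1) - 2*(-1))² = (-6*(-1) - 2*(-1))² = (6 + 2)² = 8² = 64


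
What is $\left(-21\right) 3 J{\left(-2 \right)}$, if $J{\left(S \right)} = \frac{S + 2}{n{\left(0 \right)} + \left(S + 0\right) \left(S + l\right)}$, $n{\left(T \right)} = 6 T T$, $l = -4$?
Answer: $0$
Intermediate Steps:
$n{\left(T \right)} = 6 T^{2}$
$J{\left(S \right)} = \frac{2 + S}{S \left(-4 + S\right)}$ ($J{\left(S \right)} = \frac{S + 2}{6 \cdot 0^{2} + \left(S + 0\right) \left(S - 4\right)} = \frac{2 + S}{6 \cdot 0 + S \left(-4 + S\right)} = \frac{2 + S}{0 + S \left(-4 + S\right)} = \frac{2 + S}{S \left(-4 + S\right)}$)
$\left(-21\right) 3 J{\left(-2 \right)} = \left(-21\right) 3 \frac{2 - 2}{\left(-2\right) \left(-4 - 2\right)} = - 63 \left(\left(- \frac{1}{2}\right) \frac{1}{-6} \cdot 0\right) = - 63 \left(\left(- \frac{1}{2}\right) \left(- \frac{1}{6}\right) 0\right) = \left(-63\right) 0 = 0$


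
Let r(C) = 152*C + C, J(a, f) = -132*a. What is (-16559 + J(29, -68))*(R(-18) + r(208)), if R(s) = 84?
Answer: -650508396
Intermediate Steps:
r(C) = 153*C
(-16559 + J(29, -68))*(R(-18) + r(208)) = (-16559 - 132*29)*(84 + 153*208) = (-16559 - 3828)*(84 + 31824) = -20387*31908 = -650508396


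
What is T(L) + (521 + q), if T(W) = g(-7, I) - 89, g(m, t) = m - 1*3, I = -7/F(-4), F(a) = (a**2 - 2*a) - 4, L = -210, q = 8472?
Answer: 8894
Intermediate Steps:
F(a) = -4 + a**2 - 2*a
I = -7/20 (I = -7/(-4 + (-4)**2 - 2*(-4)) = -7/(-4 + 16 + 8) = -7/20 ≈ -0.35000)
g(m, t) = -3 + m (g(m, t) = m - 3 = -3 + m)
T(W) = -99 (T(W) = (-3 - 7) - 89 = -10 - 89 = -99)
T(L) + (521 + q) = -99 + (521 + 8472) = -99 + 8993 = 8894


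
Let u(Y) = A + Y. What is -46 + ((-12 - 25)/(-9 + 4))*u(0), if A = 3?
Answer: -119/5 ≈ -23.800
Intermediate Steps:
u(Y) = 3 + Y
-46 + ((-12 - 25)/(-9 + 4))*u(0) = -46 + ((-12 - 25)/(-9 + 4))*(3 + 0) = -46 - 37/(-5)*3 = -46 - 37*(-1/5)*3 = -46 + (37/5)*3 = -46 + 111/5 = -119/5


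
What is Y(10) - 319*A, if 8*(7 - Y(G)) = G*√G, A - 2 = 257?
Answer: -82614 - 5*√10/4 ≈ -82618.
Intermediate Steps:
A = 259 (A = 2 + 257 = 259)
Y(G) = 7 - G^(3/2)/8 (Y(G) = 7 - G*√G/8 = 7 - G^(3/2)/8)
Y(10) - 319*A = (7 - 5*√10/4) - 319*259 = (7 - 5*√10/4) - 82621 = -82614 - 5*√10/4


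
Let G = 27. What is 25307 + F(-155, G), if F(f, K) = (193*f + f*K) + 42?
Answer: -8751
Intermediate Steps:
F(f, K) = 42 + 193*f + K*f (F(f, K) = (193*f + K*f) + 42 = 42 + 193*f + K*f)
25307 + F(-155, G) = 25307 + (42 + 193*(-155) + 27*(-155)) = 25307 + (42 - 29915 - 4185) = 25307 - 34058 = -8751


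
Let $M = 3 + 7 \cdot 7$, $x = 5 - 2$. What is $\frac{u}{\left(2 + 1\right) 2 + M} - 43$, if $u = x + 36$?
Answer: $- \frac{2455}{58} \approx -42.328$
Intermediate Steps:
$x = 3$ ($x = 5 - 2 = 3$)
$M = 52$ ($M = 3 + 49 = 52$)
$u = 39$ ($u = 3 + 36 = 39$)
$\frac{u}{\left(2 + 1\right) 2 + M} - 43 = \frac{39}{\left(2 + 1\right) 2 + 52} - 43 = \frac{39}{3 \cdot 2 + 52} - 43 = \frac{39}{6 + 52} - 43 = \frac{39}{58} - 43 = - \frac{2455}{58}$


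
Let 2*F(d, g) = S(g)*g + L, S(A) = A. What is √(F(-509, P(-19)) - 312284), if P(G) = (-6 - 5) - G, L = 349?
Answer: I*√1248310/2 ≈ 558.64*I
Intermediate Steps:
P(G) = -11 - G
F(d, g) = 349/2 + g²/2 (F(d, g) = (g*g + 349)/2 = (g² + 349)/2 = (349 + g²)/2 = 349/2 + g²/2)
√(F(-509, P(-19)) - 312284) = √((349/2 + (-11 - 1*(-19))²/2) - 312284) = √((349/2 + (-11 + 19)²/2) - 312284) = √((349/2 + (½)*8²) - 312284) = √((349/2 + (½)*64) - 312284) = √((349/2 + 32) - 312284) = √(413/2 - 312284) = √(-624155/2) = I*√1248310/2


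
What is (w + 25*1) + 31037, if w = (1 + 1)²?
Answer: 31066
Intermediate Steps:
w = 4 (w = 2² = 4)
(w + 25*1) + 31037 = (4 + 25*1) + 31037 = (4 + 25) + 31037 = 29 + 31037 = 31066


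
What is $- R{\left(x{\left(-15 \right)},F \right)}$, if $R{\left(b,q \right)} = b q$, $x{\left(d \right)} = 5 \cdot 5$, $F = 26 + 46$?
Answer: $-1800$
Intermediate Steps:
$F = 72$
$x{\left(d \right)} = 25$
$- R{\left(x{\left(-15 \right)},F \right)} = - 25 \cdot 72 = \left(-1\right) 1800 = -1800$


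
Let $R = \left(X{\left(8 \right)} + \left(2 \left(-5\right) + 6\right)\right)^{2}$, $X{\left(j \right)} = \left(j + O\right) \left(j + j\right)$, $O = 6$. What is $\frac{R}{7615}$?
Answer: $\frac{9680}{1523} \approx 6.3559$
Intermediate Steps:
$X{\left(j \right)} = 2 j \left(6 + j\right)$ ($X{\left(j \right)} = \left(j + 6\right) \left(j + j\right) = \left(6 + j\right) 2 j = 2 j \left(6 + j\right)$)
$R = 48400$ ($R = \left(2 \cdot 8 \left(6 + 8\right) + \left(2 \left(-5\right) + 6\right)\right)^{2} = \left(2 \cdot 8 \cdot 14 + \left(-10 + 6\right)\right)^{2} = \left(224 - 4\right)^{2} = 220^{2} = 48400$)
$\frac{R}{7615} = \frac{48400}{7615} = 48400 \cdot \frac{1}{7615} = \frac{9680}{1523}$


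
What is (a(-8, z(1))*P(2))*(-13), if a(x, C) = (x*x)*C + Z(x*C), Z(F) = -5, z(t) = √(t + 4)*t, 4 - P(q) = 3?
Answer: 65 - 832*√5 ≈ -1795.4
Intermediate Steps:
P(q) = 1 (P(q) = 4 - 1*3 = 4 - 3 = 1)
z(t) = t*√(4 + t) (z(t) = √(4 + t)*t = t*√(4 + t))
a(x, C) = -5 + C*x² (a(x, C) = (x*x)*C - 5 = x²*C - 5 = C*x² - 5 = -5 + C*x²)
(a(-8, z(1))*P(2))*(-13) = ((-5 + (1*√(4 + 1))*(-8)²)*1)*(-13) = ((-5 + (1*√5)*64)*1)*(-13) = ((-5 + √5*64)*1)*(-13) = ((-5 + 64*√5)*1)*(-13) = (-5 + 64*√5)*(-13) = 65 - 832*√5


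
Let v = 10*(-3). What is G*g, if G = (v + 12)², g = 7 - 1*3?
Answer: 1296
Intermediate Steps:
v = -30
g = 4 (g = 7 - 3 = 4)
G = 324 (G = (-30 + 12)² = (-18)² = 324)
G*g = 324*4 = 1296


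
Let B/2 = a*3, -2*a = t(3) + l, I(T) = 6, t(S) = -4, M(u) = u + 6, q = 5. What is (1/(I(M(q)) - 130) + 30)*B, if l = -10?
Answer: 78099/62 ≈ 1259.7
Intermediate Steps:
M(u) = 6 + u
a = 7 (a = -(-4 - 10)/2 = -½*(-14) = 7)
B = 42 (B = 2*(7*3) = 2*21 = 42)
(1/(I(M(q)) - 130) + 30)*B = (1/(6 - 130) + 30)*42 = (1/(-124) + 30)*42 = (-1/124 + 30)*42 = (3719/124)*42 = 78099/62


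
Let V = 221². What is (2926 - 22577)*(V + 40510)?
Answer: -1755836501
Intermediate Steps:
V = 48841
(2926 - 22577)*(V + 40510) = (2926 - 22577)*(48841 + 40510) = -19651*89351 = -1755836501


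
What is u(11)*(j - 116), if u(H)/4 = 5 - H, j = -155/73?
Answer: 206952/73 ≈ 2835.0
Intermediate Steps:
j = -155/73 (j = -155*1/73 = -155/73 ≈ -2.1233)
u(H) = 20 - 4*H (u(H) = 4*(5 - H) = 20 - 4*H)
u(11)*(j - 116) = (20 - 4*11)*(-155/73 - 116) = (20 - 44)*(-8623/73) = -24*(-8623/73) = 206952/73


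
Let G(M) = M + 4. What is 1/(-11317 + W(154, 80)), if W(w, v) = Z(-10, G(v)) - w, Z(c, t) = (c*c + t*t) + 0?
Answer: -1/4315 ≈ -0.00023175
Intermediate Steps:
G(M) = 4 + M
Z(c, t) = c**2 + t**2 (Z(c, t) = (c**2 + t**2) + 0 = c**2 + t**2)
W(w, v) = 100 + (4 + v)**2 - w (W(w, v) = ((-10)**2 + (4 + v)**2) - w = (100 + (4 + v)**2) - w = 100 + (4 + v)**2 - w)
1/(-11317 + W(154, 80)) = 1/(-11317 + (100 + (4 + 80)**2 - 1*154)) = 1/(-11317 + (100 + 84**2 - 154)) = 1/(-11317 + (100 + 7056 - 154)) = 1/(-11317 + 7002) = 1/(-4315) = -1/4315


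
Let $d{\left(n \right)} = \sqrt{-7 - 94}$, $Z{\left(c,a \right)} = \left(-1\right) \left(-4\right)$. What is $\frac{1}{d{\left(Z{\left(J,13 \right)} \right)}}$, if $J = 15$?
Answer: $- \frac{i \sqrt{101}}{101} \approx - 0.099504 i$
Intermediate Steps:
$Z{\left(c,a \right)} = 4$
$d{\left(n \right)} = i \sqrt{101}$ ($d{\left(n \right)} = \sqrt{-101} = i \sqrt{101}$)
$\frac{1}{d{\left(Z{\left(J,13 \right)} \right)}} = \frac{1}{i \sqrt{101}} = - \frac{i \sqrt{101}}{101}$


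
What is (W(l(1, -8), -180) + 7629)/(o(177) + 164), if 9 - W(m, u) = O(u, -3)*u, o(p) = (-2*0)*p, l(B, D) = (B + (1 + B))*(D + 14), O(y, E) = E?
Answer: 3549/82 ≈ 43.281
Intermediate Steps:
l(B, D) = (1 + 2*B)*(14 + D)
o(p) = 0 (o(p) = 0*p = 0)
W(m, u) = 9 + 3*u (W(m, u) = 9 - (-3)*u = 9 + 3*u)
(W(l(1, -8), -180) + 7629)/(o(177) + 164) = ((9 + 3*(-180)) + 7629)/(0 + 164) = ((9 - 540) + 7629)/164 = (-531 + 7629)*(1/164) = 7098*(1/164) = 3549/82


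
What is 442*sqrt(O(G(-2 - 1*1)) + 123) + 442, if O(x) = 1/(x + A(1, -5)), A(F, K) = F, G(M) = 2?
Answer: 442 + 442*sqrt(1110)/3 ≈ 5350.7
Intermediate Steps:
O(x) = 1/(1 + x) (O(x) = 1/(x + 1) = 1/(1 + x))
442*sqrt(O(G(-2 - 1*1)) + 123) + 442 = 442*sqrt(1/(1 + 2) + 123) + 442 = 442*sqrt(1/3 + 123) + 442 = 442*sqrt(370/3) + 442 = 442*(sqrt(1110)/3) + 442 = 442*sqrt(1110)/3 + 442 = 442 + 442*sqrt(1110)/3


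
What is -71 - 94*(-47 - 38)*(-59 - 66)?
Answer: -998821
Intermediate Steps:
-71 - 94*(-47 - 38)*(-59 - 66) = -71 - (-7990)*(-125) = -71 - 94*10625 = -71 - 998750 = -998821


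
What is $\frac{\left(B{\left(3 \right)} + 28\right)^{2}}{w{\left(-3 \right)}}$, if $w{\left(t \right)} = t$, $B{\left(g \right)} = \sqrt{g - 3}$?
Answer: $- \frac{784}{3} \approx -261.33$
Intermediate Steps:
$B{\left(g \right)} = \sqrt{-3 + g}$
$\frac{\left(B{\left(3 \right)} + 28\right)^{2}}{w{\left(-3 \right)}} = \frac{\left(\sqrt{-3 + 3} + 28\right)^{2}}{-3} = \left(\sqrt{0} + 28\right)^{2} \left(- \frac{1}{3}\right) = \left(0 + 28\right)^{2} \left(- \frac{1}{3}\right) = 28^{2} \left(- \frac{1}{3}\right) = 784 \left(- \frac{1}{3}\right) = - \frac{784}{3}$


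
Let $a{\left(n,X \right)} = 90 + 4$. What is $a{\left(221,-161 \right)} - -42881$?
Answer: $42975$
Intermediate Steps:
$a{\left(n,X \right)} = 94$
$a{\left(221,-161 \right)} - -42881 = 94 - -42881 = 94 + 42881 = 42975$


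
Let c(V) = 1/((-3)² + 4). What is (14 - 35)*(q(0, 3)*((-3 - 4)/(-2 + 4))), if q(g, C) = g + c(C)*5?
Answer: 735/26 ≈ 28.269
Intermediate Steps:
c(V) = 1/13 (c(V) = 1/(9 + 4) = 1/13)
q(g, C) = 5/13 + g (q(g, C) = g + (1/13)*5 = g + 5/13 = 5/13 + g)
(14 - 35)*(q(0, 3)*((-3 - 4)/(-2 + 4))) = (14 - 35)*((5/13 + 0)*((-3 - 4)/(-2 + 4))) = -105*(-7/2)/13 = -105*(-7*½)/13 = -105*(-7)/(13*2) = -21*(-35/26) = 735/26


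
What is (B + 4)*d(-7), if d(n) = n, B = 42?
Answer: -322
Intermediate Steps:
(B + 4)*d(-7) = (42 + 4)*(-7) = 46*(-7) = -322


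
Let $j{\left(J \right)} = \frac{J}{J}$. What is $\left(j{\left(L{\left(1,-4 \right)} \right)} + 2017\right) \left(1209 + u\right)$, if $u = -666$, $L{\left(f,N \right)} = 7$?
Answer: $1095774$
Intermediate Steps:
$j{\left(J \right)} = 1$
$\left(j{\left(L{\left(1,-4 \right)} \right)} + 2017\right) \left(1209 + u\right) = \left(1 + 2017\right) \left(1209 - 666\right) = 2018 \cdot 543 = 1095774$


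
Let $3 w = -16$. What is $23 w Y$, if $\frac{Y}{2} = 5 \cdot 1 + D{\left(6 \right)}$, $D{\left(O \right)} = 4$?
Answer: $-2208$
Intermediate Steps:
$w = - \frac{16}{3}$ ($w = \frac{1}{3} \left(-16\right) = - \frac{16}{3} \approx -5.3333$)
$Y = 18$ ($Y = 2 \left(5 \cdot 1 + 4\right) = 2 \left(5 + 4\right) = 2 \cdot 9 = 18$)
$23 w Y = 23 \left(- \frac{16}{3}\right) 18 = \left(- \frac{368}{3}\right) 18 = -2208$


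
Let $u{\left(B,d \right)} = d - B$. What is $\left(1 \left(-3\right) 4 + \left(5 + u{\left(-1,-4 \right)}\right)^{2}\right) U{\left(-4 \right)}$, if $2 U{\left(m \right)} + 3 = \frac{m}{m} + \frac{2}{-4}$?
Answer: $10$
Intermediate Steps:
$U{\left(m \right)} = - \frac{5}{4}$ ($U{\left(m \right)} = - \frac{3}{2} + \frac{\frac{m}{m} + \frac{2}{-4}}{2} = - \frac{3}{2} + \frac{1 + 2 \left(- \frac{1}{4}\right)}{2} = - \frac{3}{2} + \frac{1 - \frac{1}{2}}{2} = - \frac{3}{2} + \frac{1}{2} \cdot \frac{1}{2} = - \frac{3}{2} + \frac{1}{4} = - \frac{5}{4}$)
$\left(1 \left(-3\right) 4 + \left(5 + u{\left(-1,-4 \right)}\right)^{2}\right) U{\left(-4 \right)} = \left(1 \left(-3\right) 4 + \left(5 - 3\right)^{2}\right) \left(- \frac{5}{4}\right) = \left(\left(-3\right) 4 + \left(5 + \left(-4 + 1\right)\right)^{2}\right) \left(- \frac{5}{4}\right) = \left(-12 + \left(5 - 3\right)^{2}\right) \left(- \frac{5}{4}\right) = \left(-12 + 2^{2}\right) \left(- \frac{5}{4}\right) = \left(-12 + 4\right) \left(- \frac{5}{4}\right) = \left(-8\right) \left(- \frac{5}{4}\right) = 10$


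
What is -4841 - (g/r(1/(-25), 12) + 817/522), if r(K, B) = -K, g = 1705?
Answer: -24778069/522 ≈ -47468.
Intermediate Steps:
-4841 - (g/r(1/(-25), 12) + 817/522) = -4841 - (1705/((-1/(-25))) + 817/522) = -4841 - (1705/((-1*(-1/25))) + 817*(1/522)) = -4841 - (1705/(1/25) + 817/522) = -4841 - (1705*25 + 817/522) = -4841 - (42625 + 817/522) = -4841 - 1*22251067/522 = -4841 - 22251067/522 = -24778069/522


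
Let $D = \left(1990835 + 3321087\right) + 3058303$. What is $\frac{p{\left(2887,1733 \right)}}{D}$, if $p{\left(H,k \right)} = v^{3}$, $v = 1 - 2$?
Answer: $- \frac{1}{8370225} \approx -1.1947 \cdot 10^{-7}$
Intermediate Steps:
$v = -1$
$p{\left(H,k \right)} = -1$ ($p{\left(H,k \right)} = \left(-1\right)^{3} = -1$)
$D = 8370225$ ($D = 5311922 + 3058303 = 8370225$)
$\frac{p{\left(2887,1733 \right)}}{D} = - \frac{1}{8370225}$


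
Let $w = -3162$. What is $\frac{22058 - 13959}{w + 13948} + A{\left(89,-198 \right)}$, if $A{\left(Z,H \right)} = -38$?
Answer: $- \frac{401769}{10786} \approx -37.249$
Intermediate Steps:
$\frac{22058 - 13959}{w + 13948} + A{\left(89,-198 \right)} = \frac{22058 - 13959}{-3162 + 13948} - 38 = \frac{8099}{10786} - 38 = - \frac{401769}{10786}$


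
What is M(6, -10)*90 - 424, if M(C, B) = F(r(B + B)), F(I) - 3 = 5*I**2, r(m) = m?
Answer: 179846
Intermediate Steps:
F(I) = 3 + 5*I**2
M(C, B) = 3 + 20*B**2 (M(C, B) = 3 + 5*(B + B)**2 = 3 + 5*(2*B)**2 = 3 + 5*(4*B**2) = 3 + 20*B**2)
M(6, -10)*90 - 424 = (3 + 20*(-10)**2)*90 - 424 = (3 + 20*100)*90 - 424 = (3 + 2000)*90 - 424 = 2003*90 - 424 = 180270 - 424 = 179846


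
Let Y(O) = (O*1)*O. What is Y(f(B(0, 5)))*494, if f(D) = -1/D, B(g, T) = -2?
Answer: 247/2 ≈ 123.50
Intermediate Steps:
Y(O) = O² (Y(O) = O*O = O²)
Y(f(B(0, 5)))*494 = (-1/(-2))²*494 = (-1*(-½))²*494 = (½)²*494 = (¼)*494 = 247/2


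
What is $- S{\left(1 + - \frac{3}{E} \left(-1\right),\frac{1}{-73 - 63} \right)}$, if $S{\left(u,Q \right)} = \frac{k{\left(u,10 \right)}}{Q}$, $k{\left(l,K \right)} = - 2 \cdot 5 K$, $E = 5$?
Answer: $-13600$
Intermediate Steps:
$k{\left(l,K \right)} = - 10 K$
$S{\left(u,Q \right)} = - \frac{100}{Q}$ ($S{\left(u,Q \right)} = \frac{\left(-10\right) 10}{Q} = - \frac{100}{Q}$)
$- S{\left(1 + - \frac{3}{E} \left(-1\right),\frac{1}{-73 - 63} \right)} = - \frac{-100}{\frac{1}{-73 - 63}} = - \frac{-100}{\frac{1}{-136}} = - \frac{-100}{- \frac{1}{136}} = - \left(-100\right) \left(-136\right) = \left(-1\right) 13600 = -13600$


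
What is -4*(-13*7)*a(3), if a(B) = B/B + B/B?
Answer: 728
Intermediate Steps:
a(B) = 2 (a(B) = 1 + 1 = 2)
-4*(-13*7)*a(3) = -4*(-13*7)*2 = -(-364)*2 = -4*(-182) = 728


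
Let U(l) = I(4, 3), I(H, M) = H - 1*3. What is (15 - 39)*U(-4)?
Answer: -24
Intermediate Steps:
I(H, M) = -3 + H (I(H, M) = H - 3 = -3 + H)
U(l) = 1 (U(l) = -3 + 4 = 1)
(15 - 39)*U(-4) = (15 - 39)*1 = -24*1 = -24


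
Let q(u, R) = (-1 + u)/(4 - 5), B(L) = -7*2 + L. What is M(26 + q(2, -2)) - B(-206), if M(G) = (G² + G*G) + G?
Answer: 1495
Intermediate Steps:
B(L) = -14 + L
q(u, R) = 1 - u (q(u, R) = (-1 + u)/(-1) = (-1 + u)*(-1) = 1 - u)
M(G) = G + 2*G² (M(G) = (G² + G²) + G = 2*G² + G = G + 2*G²)
M(26 + q(2, -2)) - B(-206) = (26 + (1 - 1*2))*(1 + 2*(26 + (1 - 1*2))) - (-14 - 206) = (26 + (1 - 2))*(1 + 2*(26 + (1 - 2))) - 1*(-220) = (26 - 1)*(1 + 2*(26 - 1)) + 220 = 25*(1 + 2*25) + 220 = 25*(1 + 50) + 220 = 25*51 + 220 = 1275 + 220 = 1495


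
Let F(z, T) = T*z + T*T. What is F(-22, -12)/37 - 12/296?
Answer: 813/74 ≈ 10.986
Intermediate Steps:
F(z, T) = T² + T*z (F(z, T) = T*z + T² = T² + T*z)
F(-22, -12)/37 - 12/296 = -12*(-12 - 22)/37 - 12/296 = -12*(-34)*(1/37) - 12*1/296 = 408*(1/37) - 3/74 = 408/37 - 3/74 = 813/74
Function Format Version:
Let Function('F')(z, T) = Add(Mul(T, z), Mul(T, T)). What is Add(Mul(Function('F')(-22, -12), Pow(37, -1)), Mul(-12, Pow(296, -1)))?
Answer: Rational(813, 74) ≈ 10.986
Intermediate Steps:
Function('F')(z, T) = Add(Pow(T, 2), Mul(T, z)) (Function('F')(z, T) = Add(Mul(T, z), Pow(T, 2)) = Add(Pow(T, 2), Mul(T, z)))
Add(Mul(Function('F')(-22, -12), Pow(37, -1)), Mul(-12, Pow(296, -1))) = Add(Mul(Mul(-12, Add(-12, -22)), Pow(37, -1)), Mul(-12, Pow(296, -1))) = Add(Mul(Mul(-12, -34), Rational(1, 37)), Mul(-12, Rational(1, 296))) = Add(Mul(408, Rational(1, 37)), Rational(-3, 74)) = Add(Rational(408, 37), Rational(-3, 74)) = Rational(813, 74)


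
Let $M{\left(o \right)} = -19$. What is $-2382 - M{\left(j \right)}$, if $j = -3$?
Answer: $-2363$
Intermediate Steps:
$-2382 - M{\left(j \right)} = -2382 - -19 = -2382 + 19 = -2363$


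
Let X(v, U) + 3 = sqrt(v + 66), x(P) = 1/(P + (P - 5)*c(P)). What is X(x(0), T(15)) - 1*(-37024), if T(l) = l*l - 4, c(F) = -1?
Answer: 37021 + sqrt(1655)/5 ≈ 37029.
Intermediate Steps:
T(l) = -4 + l**2 (T(l) = l**2 - 4 = -4 + l**2)
x(P) = 1/5 (x(P) = 1/(P + (P - 5)*(-1)) = 1/(P + (-5 + P)*(-1)) = 1/(P + (5 - P)) = 1/5)
X(v, U) = -3 + sqrt(66 + v) (X(v, U) = -3 + sqrt(v + 66) = -3 + sqrt(66 + v))
X(x(0), T(15)) - 1*(-37024) = (-3 + sqrt(66 + 1/5)) - 1*(-37024) = (-3 + sqrt(331/5)) + 37024 = (-3 + sqrt(1655)/5) + 37024 = 37021 + sqrt(1655)/5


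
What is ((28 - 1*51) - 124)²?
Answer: 21609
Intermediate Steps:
((28 - 1*51) - 124)² = ((28 - 51) - 124)² = (-23 - 124)² = (-147)² = 21609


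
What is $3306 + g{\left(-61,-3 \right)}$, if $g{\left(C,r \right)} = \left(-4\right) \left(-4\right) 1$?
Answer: $3322$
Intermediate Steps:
$g{\left(C,r \right)} = 16$ ($g{\left(C,r \right)} = 16 \cdot 1 = 16$)
$3306 + g{\left(-61,-3 \right)} = 3306 + 16 = 3322$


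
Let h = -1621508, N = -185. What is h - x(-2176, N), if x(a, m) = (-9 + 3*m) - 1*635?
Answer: -1620309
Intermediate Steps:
x(a, m) = -644 + 3*m (x(a, m) = (-9 + 3*m) - 635 = -644 + 3*m)
h - x(-2176, N) = -1621508 - (-644 + 3*(-185)) = -1621508 - (-644 - 555) = -1621508 - 1*(-1199) = -1621508 + 1199 = -1620309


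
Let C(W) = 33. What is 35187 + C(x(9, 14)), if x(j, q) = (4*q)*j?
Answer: 35220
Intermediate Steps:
x(j, q) = 4*j*q
35187 + C(x(9, 14)) = 35187 + 33 = 35220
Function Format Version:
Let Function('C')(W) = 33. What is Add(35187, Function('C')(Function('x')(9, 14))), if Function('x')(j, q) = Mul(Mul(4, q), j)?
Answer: 35220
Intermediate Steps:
Function('x')(j, q) = Mul(4, j, q)
Add(35187, Function('C')(Function('x')(9, 14))) = Add(35187, 33) = 35220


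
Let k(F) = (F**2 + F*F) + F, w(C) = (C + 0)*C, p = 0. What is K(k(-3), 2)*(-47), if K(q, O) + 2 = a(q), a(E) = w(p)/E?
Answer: 94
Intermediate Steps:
w(C) = C**2 (w(C) = C*C = C**2)
a(E) = 0 (a(E) = 0**2/E = 0/E = 0)
k(F) = F + 2*F**2 (k(F) = (F**2 + F**2) + F = 2*F**2 + F = F + 2*F**2)
K(q, O) = -2 (K(q, O) = -2 + 0 = -2)
K(k(-3), 2)*(-47) = -2*(-47) = 94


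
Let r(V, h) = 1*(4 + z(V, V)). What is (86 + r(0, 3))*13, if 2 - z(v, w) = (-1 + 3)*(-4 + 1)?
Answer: 1274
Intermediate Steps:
z(v, w) = 8 (z(v, w) = 2 - (-1 + 3)*(-4 + 1) = 2 - 2*(-3) = 2 - 1*(-6) = 2 + 6 = 8)
r(V, h) = 12 (r(V, h) = 1*(4 + 8) = 1*12 = 12)
(86 + r(0, 3))*13 = (86 + 12)*13 = 98*13 = 1274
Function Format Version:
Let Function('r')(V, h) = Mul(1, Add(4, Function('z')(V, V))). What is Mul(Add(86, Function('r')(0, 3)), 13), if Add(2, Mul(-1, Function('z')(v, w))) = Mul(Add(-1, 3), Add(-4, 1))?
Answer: 1274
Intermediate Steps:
Function('z')(v, w) = 8 (Function('z')(v, w) = Add(2, Mul(-1, Mul(Add(-1, 3), Add(-4, 1)))) = Add(2, Mul(-1, Mul(2, -3))) = Add(2, Mul(-1, -6)) = Add(2, 6) = 8)
Function('r')(V, h) = 12 (Function('r')(V, h) = Mul(1, Add(4, 8)) = Mul(1, 12) = 12)
Mul(Add(86, Function('r')(0, 3)), 13) = Mul(Add(86, 12), 13) = Mul(98, 13) = 1274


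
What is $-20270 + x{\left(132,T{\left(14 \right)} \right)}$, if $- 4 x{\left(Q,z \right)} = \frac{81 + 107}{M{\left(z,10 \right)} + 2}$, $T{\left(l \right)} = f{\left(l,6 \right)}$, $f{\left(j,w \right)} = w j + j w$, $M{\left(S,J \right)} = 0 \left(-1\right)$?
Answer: $- \frac{40587}{2} \approx -20294.0$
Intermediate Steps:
$M{\left(S,J \right)} = 0$
$f{\left(j,w \right)} = 2 j w$ ($f{\left(j,w \right)} = j w + j w = 2 j w$)
$T{\left(l \right)} = 12 l$ ($T{\left(l \right)} = 2 l 6 = 12 l$)
$x{\left(Q,z \right)} = - \frac{47}{2}$ ($x{\left(Q,z \right)} = - \frac{\left(81 + 107\right) \frac{1}{0 + 2}}{4} = - \frac{188 \cdot \frac{1}{2}}{4} = \left(- \frac{1}{4}\right) 94 = - \frac{47}{2}$)
$-20270 + x{\left(132,T{\left(14 \right)} \right)} = -20270 - \frac{47}{2} = - \frac{40587}{2}$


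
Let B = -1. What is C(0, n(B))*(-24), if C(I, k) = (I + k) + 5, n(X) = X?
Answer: -96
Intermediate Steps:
C(I, k) = 5 + I + k
C(0, n(B))*(-24) = (5 + 0 - 1)*(-24) = 4*(-24) = -96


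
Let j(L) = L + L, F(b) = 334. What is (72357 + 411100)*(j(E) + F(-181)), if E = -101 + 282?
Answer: 336486072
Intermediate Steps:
E = 181
j(L) = 2*L
(72357 + 411100)*(j(E) + F(-181)) = (72357 + 411100)*(2*181 + 334) = 483457*(362 + 334) = 483457*696 = 336486072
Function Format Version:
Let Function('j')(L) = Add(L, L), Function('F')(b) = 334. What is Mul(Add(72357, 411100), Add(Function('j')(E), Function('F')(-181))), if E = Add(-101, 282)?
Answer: 336486072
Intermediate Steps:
E = 181
Function('j')(L) = Mul(2, L)
Mul(Add(72357, 411100), Add(Function('j')(E), Function('F')(-181))) = Mul(Add(72357, 411100), Add(Mul(2, 181), 334)) = Mul(483457, Add(362, 334)) = Mul(483457, 696) = 336486072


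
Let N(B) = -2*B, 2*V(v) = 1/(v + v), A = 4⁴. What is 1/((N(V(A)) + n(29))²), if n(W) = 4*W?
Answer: 262144/3527290881 ≈ 7.4319e-5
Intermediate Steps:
A = 256
V(v) = 1/(4*v) (V(v) = 1/(2*(v + v)) = 1/(2*((2*v))) = (1/(2*v))/2 = 1/(4*v))
1/((N(V(A)) + n(29))²) = 1/((-1/(2*256) + 4*29)²) = 1/((-1/(2*256) + 116)²) = 1/((-2*1/1024 + 116)²) = 1/((-1/512 + 116)²) = 1/((59391/512)²) = 1/(3527290881/262144) = 262144/3527290881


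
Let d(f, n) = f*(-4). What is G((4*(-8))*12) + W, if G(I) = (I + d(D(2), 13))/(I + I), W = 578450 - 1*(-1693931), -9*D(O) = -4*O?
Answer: 490834405/216 ≈ 2.2724e+6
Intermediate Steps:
D(O) = 4*O/9 (D(O) = -(-4)*O/9 = 4*O/9)
d(f, n) = -4*f
W = 2272381 (W = 578450 + 1693931 = 2272381)
G(I) = (-32/9 + I)/(2*I) (G(I) = (I - 16*2/9)/(I + I) = (I - 4*8/9)/((2*I)) = (I - 32/9)*(1/(2*I)) = (-32/9 + I)*(1/(2*I)) = (-32/9 + I)/(2*I))
G((4*(-8))*12) + W = (-32 + 9*((4*(-8))*12))/(18*(((4*(-8))*12))) + 2272381 = (-32 + 9*(-32*12))/(18*((-32*12))) + 2272381 = (1/18)*(-32 + 9*(-384))/(-384) + 2272381 = (1/18)*(-1/384)*(-32 - 3456) + 2272381 = (1/18)*(-1/384)*(-3488) + 2272381 = 109/216 + 2272381 = 490834405/216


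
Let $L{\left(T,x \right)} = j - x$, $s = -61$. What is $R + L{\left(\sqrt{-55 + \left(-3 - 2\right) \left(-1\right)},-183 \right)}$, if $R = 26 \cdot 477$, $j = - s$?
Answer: $12646$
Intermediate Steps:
$j = 61$ ($j = \left(-1\right) \left(-61\right) = 61$)
$L{\left(T,x \right)} = 61 - x$
$R = 12402$
$R + L{\left(\sqrt{-55 + \left(-3 - 2\right) \left(-1\right)},-183 \right)} = 12402 + \left(61 - -183\right) = 12402 + \left(61 + 183\right) = 12402 + 244 = 12646$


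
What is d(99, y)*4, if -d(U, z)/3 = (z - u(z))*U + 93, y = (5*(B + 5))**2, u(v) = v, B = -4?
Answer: -1116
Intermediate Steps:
y = 25 (y = (5*(-4 + 5))**2 = (5*1)**2 = 5**2 = 25)
d(U, z) = -279 (d(U, z) = -3*((z - z)*U + 93) = -3*(0*U + 93) = -3*(0 + 93) = -3*93 = -279)
d(99, y)*4 = -279*4 = -1116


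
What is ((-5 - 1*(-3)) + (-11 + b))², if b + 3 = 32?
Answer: 256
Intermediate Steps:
b = 29 (b = -3 + 32 = 29)
((-5 - 1*(-3)) + (-11 + b))² = ((-5 - 1*(-3)) + (-11 + 29))² = ((-5 + 3) + 18)² = (-2 + 18)² = 16² = 256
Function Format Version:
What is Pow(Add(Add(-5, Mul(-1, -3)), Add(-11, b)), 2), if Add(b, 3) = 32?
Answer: 256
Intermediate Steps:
b = 29 (b = Add(-3, 32) = 29)
Pow(Add(Add(-5, Mul(-1, -3)), Add(-11, b)), 2) = Pow(Add(Add(-5, Mul(-1, -3)), Add(-11, 29)), 2) = Pow(Add(Add(-5, 3), 18), 2) = Pow(Add(-2, 18), 2) = Pow(16, 2) = 256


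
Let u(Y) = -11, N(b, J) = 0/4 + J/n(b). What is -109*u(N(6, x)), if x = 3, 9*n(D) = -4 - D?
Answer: 1199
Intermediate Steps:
n(D) = -4/9 - D/9 (n(D) = (-4 - D)/9 = -4/9 - D/9)
N(b, J) = J/(-4/9 - b/9) (N(b, J) = 0/4 + J/(-4/9 - b/9) = 0*(¼) + J/(-4/9 - b/9) = 0 + J/(-4/9 - b/9) = J/(-4/9 - b/9))
-109*u(N(6, x)) = -109*(-11) = 1199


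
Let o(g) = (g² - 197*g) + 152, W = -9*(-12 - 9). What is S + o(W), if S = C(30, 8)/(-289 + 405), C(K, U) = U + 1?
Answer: -157751/116 ≈ -1359.9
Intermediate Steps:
W = 189 (W = -9*(-21) = 189)
o(g) = 152 + g² - 197*g
C(K, U) = 1 + U
S = 9/116 (S = (1 + 8)/(-289 + 405) = 9/116 ≈ 0.077586)
S + o(W) = 9/116 + (152 + 189² - 197*189) = 9/116 + (152 + 35721 - 37233) = 9/116 - 1360 = -157751/116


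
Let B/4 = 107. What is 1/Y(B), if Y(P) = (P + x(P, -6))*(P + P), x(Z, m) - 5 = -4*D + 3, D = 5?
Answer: 1/356096 ≈ 2.8082e-6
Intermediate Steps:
B = 428 (B = 4*107 = 428)
x(Z, m) = -12 (x(Z, m) = 5 + (-4*5 + 3) = 5 + (-20 + 3) = 5 - 17 = -12)
Y(P) = 2*P*(-12 + P) (Y(P) = (P - 12)*(P + P) = (-12 + P)*(2*P) = 2*P*(-12 + P))
1/Y(B) = 1/(2*428*(-12 + 428)) = 1/(2*428*416) = 1/356096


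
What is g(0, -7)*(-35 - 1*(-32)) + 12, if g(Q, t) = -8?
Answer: 36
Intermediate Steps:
g(0, -7)*(-35 - 1*(-32)) + 12 = -8*(-35 - 1*(-32)) + 12 = -8*(-35 + 32) + 12 = -8*(-3) + 12 = 24 + 12 = 36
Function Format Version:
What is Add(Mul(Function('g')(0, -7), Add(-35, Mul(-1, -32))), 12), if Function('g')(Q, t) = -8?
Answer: 36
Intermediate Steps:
Add(Mul(Function('g')(0, -7), Add(-35, Mul(-1, -32))), 12) = Add(Mul(-8, Add(-35, Mul(-1, -32))), 12) = Add(Mul(-8, Add(-35, 32)), 12) = Add(Mul(-8, -3), 12) = Add(24, 12) = 36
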